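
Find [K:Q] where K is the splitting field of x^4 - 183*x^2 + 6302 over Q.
[K:Q] = 4

f factors as (x^2 - 137)(x^2 - 46); the splitting field is K = Q(sqrt(137), sqrt(46)). Since 137, 46, and 6302 are all non-squares in Q, the three subfields Q(sqrt(137)), Q(sqrt(46)), Q(sqrt(6302)) are distinct degree-2 extensions, so [K:Q] = 4 (Klein four Galois group).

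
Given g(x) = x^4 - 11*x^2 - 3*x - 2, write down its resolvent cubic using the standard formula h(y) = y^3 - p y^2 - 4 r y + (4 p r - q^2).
h(y) = y^3 + 11*y^2 + 8*y + 79

Identify coefficients: p = -11, q = -3, r = -2.
Plug into h(y) = y^3 - p y^2 - 4 r y + (4 p r - q^2):
  h(y) = y^3 - (-11) y^2 - 4*(-2) y + (4*(-11)*(-2) - (-3)^2)
       = y^3 + (11) y^2 + (8) y + (79).
Simplifying: h(y) = y^3 + 11*y^2 + 8*y + 79.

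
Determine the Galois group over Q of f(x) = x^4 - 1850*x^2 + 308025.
Gal(K/Q) = Z/2Z (cyclic of order 2)

f factors as (x^2 - 1665)(x^2 - 185), so the splitting field is K = Q(sqrt(1665), sqrt(185)). The squarefree part of 1665 is 185 and the squarefree part of 185 is also 185, so sqrt(1665) and sqrt(185) are both rational multiples of sqrt(185). Hence Q(sqrt(1665)) = Q(sqrt(185)) = Q(sqrt(185)), and the splitting field collapses to a single degree-2 extension with Galois group Z/2Z.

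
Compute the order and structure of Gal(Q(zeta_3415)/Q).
|Gal(Q(zeta_3415)/Q)| = phi(3415) = 2728; group ≅ (Z/3415Z)^* ≅ Z/4Z × Z/682Z

The n-th cyclotomic polynomial Φ_3415(x) is the minimal polynomial of zeta_3415 over Q and has degree phi(3415) = 2728. So Q(zeta_3415) is a degree-2728 Galois extension with Galois group (Z/3415Z)^*. By CRT, (Z/3415Z)^* ≅ (Z/5Z)^* × (Z/683Z)^*. Each prime-power unit group is (Z/5Z)^* ≅ Z/4Z; (Z/683Z)^* ≅ Z/682Z. Hence Gal(Q(zeta_3415)/Q) ≅ Z/4Z × Z/682Z.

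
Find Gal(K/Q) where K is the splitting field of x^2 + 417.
Gal(K/Q) = Z/2Z (cyclic of order 2)

x^2 + 417 is irreducible over Q since -417 is not a rational square. The splitting field Q(sqrt(-417)) has degree 2 over Q, and its unique nontrivial automorphism is sqrt(-417) ↦ -sqrt(-417). Hence Gal(Q(sqrt(-417))/Q) = Z/2Z.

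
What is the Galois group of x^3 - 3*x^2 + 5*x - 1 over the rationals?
Gal(K/Q) = S_3 (symmetric group of order 6)

Compute the discriminant of x^3 + (-3)*x^2 + (5)*x + (-1): Δ = -140. Since Δ is not a rational square, the Galois group is not contained in A_3; it must be the full S_3 (irreducibility of the cubic rules out anything smaller).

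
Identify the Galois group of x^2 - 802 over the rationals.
Gal(K/Q) = Z/2Z (cyclic of order 2)

x^2 - 802 is irreducible over Q since 802 is not a rational square. The splitting field Q(sqrt(802)) has degree 2 over Q, and its unique nontrivial automorphism is sqrt(802) ↦ -sqrt(802). Hence Gal(Q(sqrt(802))/Q) = Z/2Z.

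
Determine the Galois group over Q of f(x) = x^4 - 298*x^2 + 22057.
Gal(K/Q) = V_4 (Klein four-group, Z/2Z × Z/2Z)

f factors as (x^2 - 161)(x^2 - 137), so the splitting field is K = Q(sqrt(161), sqrt(137)). The elements 161, 137, 22057 are all non-squares in Q, so sqrt(161) and sqrt(137) generate independent quadratic extensions. Thus [K:Q] = 4 and Gal(K/Q) is generated by the two order-2 automorphisms sqrt(161) ↦ -sqrt(161) and sqrt(137) ↦ -sqrt(137), giving V_4.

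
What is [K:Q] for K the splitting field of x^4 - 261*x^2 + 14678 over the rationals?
[K:Q] = 4

f factors as (x^2 - 179)(x^2 - 82); the splitting field is K = Q(sqrt(179), sqrt(82)). Since 179, 82, and 14678 are all non-squares in Q, the three subfields Q(sqrt(179)), Q(sqrt(82)), Q(sqrt(14678)) are distinct degree-2 extensions, so [K:Q] = 4 (Klein four Galois group).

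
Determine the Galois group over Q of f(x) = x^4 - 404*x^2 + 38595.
Gal(K/Q) = V_4 (Klein four-group, Z/2Z × Z/2Z)

f factors as (x^2 - 155)(x^2 - 249), so the splitting field is K = Q(sqrt(155), sqrt(249)). The elements 155, 249, 38595 are all non-squares in Q, so sqrt(155) and sqrt(249) generate independent quadratic extensions. Thus [K:Q] = 4 and Gal(K/Q) is generated by the two order-2 automorphisms sqrt(155) ↦ -sqrt(155) and sqrt(249) ↦ -sqrt(249), giving V_4.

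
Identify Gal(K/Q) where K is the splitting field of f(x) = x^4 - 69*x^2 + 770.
Gal(K/Q) = V_4 (Klein four-group, Z/2Z × Z/2Z)

f factors as (x^2 - 14)(x^2 - 55), so the splitting field is K = Q(sqrt(14), sqrt(55)). The elements 14, 55, 770 are all non-squares in Q, so sqrt(14) and sqrt(55) generate independent quadratic extensions. Thus [K:Q] = 4 and Gal(K/Q) is generated by the two order-2 automorphisms sqrt(14) ↦ -sqrt(14) and sqrt(55) ↦ -sqrt(55), giving V_4.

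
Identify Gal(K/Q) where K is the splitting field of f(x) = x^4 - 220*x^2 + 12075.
Gal(K/Q) = V_4 (Klein four-group, Z/2Z × Z/2Z)

f factors as (x^2 - 105)(x^2 - 115), so the splitting field is K = Q(sqrt(105), sqrt(115)). The elements 105, 115, 12075 are all non-squares in Q, so sqrt(105) and sqrt(115) generate independent quadratic extensions. Thus [K:Q] = 4 and Gal(K/Q) is generated by the two order-2 automorphisms sqrt(105) ↦ -sqrt(105) and sqrt(115) ↦ -sqrt(115), giving V_4.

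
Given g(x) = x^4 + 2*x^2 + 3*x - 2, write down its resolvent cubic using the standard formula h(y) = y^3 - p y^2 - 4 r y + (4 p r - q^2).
h(y) = y^3 - 2*y^2 + 8*y - 25

Identify coefficients: p = 2, q = 3, r = -2.
Plug into h(y) = y^3 - p y^2 - 4 r y + (4 p r - q^2):
  h(y) = y^3 - (2) y^2 - 4*(-2) y + (4*(2)*(-2) - (3)^2)
       = y^3 + (-2) y^2 + (8) y + (-25).
Simplifying: h(y) = y^3 - 2*y^2 + 8*y - 25.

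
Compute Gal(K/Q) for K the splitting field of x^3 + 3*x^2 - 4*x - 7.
Gal(K/Q) = S_3 (symmetric group of order 6)

Compute the discriminant of x^3 + (3)*x^2 + (-4)*x + (-7): Δ = 1345. Since Δ is not a rational square, the Galois group is not contained in A_3; it must be the full S_3 (irreducibility of the cubic rules out anything smaller).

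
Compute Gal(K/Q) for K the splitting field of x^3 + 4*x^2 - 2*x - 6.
Gal(K/Q) = S_3 (symmetric group of order 6)

Compute the discriminant of x^3 + (4)*x^2 + (-2)*x + (-6): Δ = 1524. Since Δ is not a rational square, the Galois group is not contained in A_3; it must be the full S_3 (irreducibility of the cubic rules out anything smaller).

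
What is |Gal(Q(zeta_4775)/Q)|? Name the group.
|Gal(Q(zeta_4775)/Q)| = phi(4775) = 3800; group ≅ (Z/4775Z)^* ≅ Z/20Z × Z/190Z

The n-th cyclotomic polynomial Φ_4775(x) is the minimal polynomial of zeta_4775 over Q and has degree phi(4775) = 3800. So Q(zeta_4775) is a degree-3800 Galois extension with Galois group (Z/4775Z)^*. By CRT, (Z/4775Z)^* ≅ (Z/25Z)^* × (Z/191Z)^*. Each prime-power unit group is (Z/25Z)^* ≅ Z/20Z; (Z/191Z)^* ≅ Z/190Z. Hence Gal(Q(zeta_4775)/Q) ≅ Z/20Z × Z/190Z.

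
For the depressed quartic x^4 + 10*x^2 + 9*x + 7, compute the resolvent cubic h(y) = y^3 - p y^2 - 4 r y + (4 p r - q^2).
h(y) = y^3 - 10*y^2 - 28*y + 199

Identify coefficients: p = 10, q = 9, r = 7.
Plug into h(y) = y^3 - p y^2 - 4 r y + (4 p r - q^2):
  h(y) = y^3 - (10) y^2 - 4*(7) y + (4*(10)*(7) - (9)^2)
       = y^3 + (-10) y^2 + (-28) y + (199).
Simplifying: h(y) = y^3 - 10*y^2 - 28*y + 199.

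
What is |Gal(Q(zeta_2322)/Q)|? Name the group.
|Gal(Q(zeta_2322)/Q)| = phi(2322) = 756; group ≅ (Z/2322Z)^* ≅ Z/18Z × Z/42Z

The n-th cyclotomic polynomial Φ_2322(x) is the minimal polynomial of zeta_2322 over Q and has degree phi(2322) = 756. So Q(zeta_2322) is a degree-756 Galois extension with Galois group (Z/2322Z)^*. By CRT, (Z/2322Z)^* ≅ (Z/2Z)^* × (Z/27Z)^* × (Z/43Z)^*. Each prime-power unit group is (Z/2Z)^* ≅ trivial group (order 1); (Z/27Z)^* ≅ Z/18Z; (Z/43Z)^* ≅ Z/42Z. Hence Gal(Q(zeta_2322)/Q) ≅ Z/18Z × Z/42Z.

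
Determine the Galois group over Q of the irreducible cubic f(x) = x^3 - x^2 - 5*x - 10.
Gal(K/Q) = S_3 (symmetric group of order 6)

Compute the discriminant of x^3 + (-1)*x^2 + (-5)*x + (-10): Δ = -3115. Since Δ is not a rational square, the Galois group is not contained in A_3; it must be the full S_3 (irreducibility of the cubic rules out anything smaller).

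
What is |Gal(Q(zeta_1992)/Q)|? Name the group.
|Gal(Q(zeta_1992)/Q)| = phi(1992) = 656; group ≅ (Z/1992Z)^* ≅ Z/2Z × Z/2Z × Z/2Z × Z/82Z

The n-th cyclotomic polynomial Φ_1992(x) is the minimal polynomial of zeta_1992 over Q and has degree phi(1992) = 656. So Q(zeta_1992) is a degree-656 Galois extension with Galois group (Z/1992Z)^*. By CRT, (Z/1992Z)^* ≅ (Z/8Z)^* × (Z/3Z)^* × (Z/83Z)^*. Each prime-power unit group is (Z/8Z)^* ≅ Z/2Z × Z/2Z; (Z/3Z)^* ≅ Z/2Z; (Z/83Z)^* ≅ Z/82Z. Hence Gal(Q(zeta_1992)/Q) ≅ Z/2Z × Z/2Z × Z/2Z × Z/82Z.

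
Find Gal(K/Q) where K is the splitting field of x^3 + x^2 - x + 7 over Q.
Gal(K/Q) = S_3 (symmetric group of order 6)

Compute the discriminant of x^3 + (1)*x^2 + (-1)*x + (7): Δ = -1472. Since Δ is not a rational square, the Galois group is not contained in A_3; it must be the full S_3 (irreducibility of the cubic rules out anything smaller).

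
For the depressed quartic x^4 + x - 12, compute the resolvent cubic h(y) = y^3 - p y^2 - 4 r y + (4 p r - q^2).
h(y) = y^3 + 48*y - 1

Identify coefficients: p = 0, q = 1, r = -12.
Plug into h(y) = y^3 - p y^2 - 4 r y + (4 p r - q^2):
  h(y) = y^3 - (0) y^2 - 4*(-12) y + (4*(0)*(-12) - (1)^2)
       = y^3 + (0) y^2 + (48) y + (-1).
Simplifying: h(y) = y^3 + 48*y - 1.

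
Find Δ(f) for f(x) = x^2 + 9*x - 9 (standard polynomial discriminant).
Δ = 117

For a quadratic a x^2 + b x + c the discriminant is Δ = b^2 - 4ac = (9)^2 - 4*(1)*(-9) = 81 - (-36) = 117.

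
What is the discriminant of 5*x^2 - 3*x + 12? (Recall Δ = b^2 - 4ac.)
Δ = -231

For a quadratic a x^2 + b x + c the discriminant is Δ = b^2 - 4ac = (-3)^2 - 4*(5)*(12) = 9 - (240) = -231.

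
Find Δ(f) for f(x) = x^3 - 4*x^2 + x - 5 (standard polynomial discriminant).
Δ = -1583

For x^3 + a x^2 + b x + c the discriminant is Δ = 18 a b c - 4 a^3 c + a^2 b^2 - 4 b^3 - 27 c^2.
Plug a = -4, b = 1, c = -5:
  18*(-4)*(1)*(-5) - 4*(-4)^3*(-5) + (-4)^2*(1)^2 - 4*(1)^3 - 27*(-5)^2
  = 360 + (-1280) + 16 + (-4) + (-675)
  = -1583.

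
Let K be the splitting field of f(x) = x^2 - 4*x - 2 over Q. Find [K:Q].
[K:Q] = 2

The discriminant of x^2 + (-4)*x + (-2) is b^2 - 4c = 16 - (-8) = 24. Since 24 is not a perfect square in Q, the polynomial is irreducible over Q. Its two roots generate a degree-2 extension, so [K:Q] = 2.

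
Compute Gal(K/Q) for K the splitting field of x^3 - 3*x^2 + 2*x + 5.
Gal(K/Q) = S_3 (symmetric group of order 6)

Compute the discriminant of x^3 + (-3)*x^2 + (2)*x + (5): Δ = -671. Since Δ is not a rational square, the Galois group is not contained in A_3; it must be the full S_3 (irreducibility of the cubic rules out anything smaller).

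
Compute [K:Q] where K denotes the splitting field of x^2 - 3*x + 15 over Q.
[K:Q] = 2

The discriminant of x^2 + (-3)*x + (15) is b^2 - 4c = 9 - (60) = -51. Since -51 is not a perfect square in Q, the polynomial is irreducible over Q. Its two roots generate a degree-2 extension, so [K:Q] = 2.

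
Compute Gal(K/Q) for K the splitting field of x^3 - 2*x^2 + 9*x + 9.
Gal(K/Q) = S_3 (symmetric group of order 6)

Compute the discriminant of x^3 + (-2)*x^2 + (9)*x + (9): Δ = -7407. Since Δ is not a rational square, the Galois group is not contained in A_3; it must be the full S_3 (irreducibility of the cubic rules out anything smaller).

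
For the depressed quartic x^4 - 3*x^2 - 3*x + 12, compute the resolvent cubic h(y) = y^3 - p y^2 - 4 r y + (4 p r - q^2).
h(y) = y^3 + 3*y^2 - 48*y - 153

Identify coefficients: p = -3, q = -3, r = 12.
Plug into h(y) = y^3 - p y^2 - 4 r y + (4 p r - q^2):
  h(y) = y^3 - (-3) y^2 - 4*(12) y + (4*(-3)*(12) - (-3)^2)
       = y^3 + (3) y^2 + (-48) y + (-153).
Simplifying: h(y) = y^3 + 3*y^2 - 48*y - 153.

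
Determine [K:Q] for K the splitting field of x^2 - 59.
[K:Q] = 2

The polynomial x^2 - 59 is irreducible over Q since 59 is not a perfect square. Its splitting field is Q(sqrt(59)), which has degree 2 over Q.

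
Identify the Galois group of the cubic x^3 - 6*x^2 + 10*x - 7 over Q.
Gal(K/Q) = S_3 (symmetric group of order 6)

Compute the discriminant of x^3 + (-6)*x^2 + (10)*x + (-7): Δ = -211. Since Δ is not a rational square, the Galois group is not contained in A_3; it must be the full S_3 (irreducibility of the cubic rules out anything smaller).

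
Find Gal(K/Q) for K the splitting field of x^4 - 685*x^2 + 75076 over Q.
Gal(K/Q) = Z/2Z (cyclic of order 2)

f factors as (x^2 - 137)(x^2 - 548), so the splitting field is K = Q(sqrt(137), sqrt(548)). The squarefree part of 137 is 137 and the squarefree part of 548 is also 137, so sqrt(137) and sqrt(548) are both rational multiples of sqrt(137). Hence Q(sqrt(137)) = Q(sqrt(548)) = Q(sqrt(137)), and the splitting field collapses to a single degree-2 extension with Galois group Z/2Z.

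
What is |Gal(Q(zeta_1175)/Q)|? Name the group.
|Gal(Q(zeta_1175)/Q)| = phi(1175) = 920; group ≅ (Z/1175Z)^* ≅ Z/20Z × Z/46Z

The n-th cyclotomic polynomial Φ_1175(x) is the minimal polynomial of zeta_1175 over Q and has degree phi(1175) = 920. So Q(zeta_1175) is a degree-920 Galois extension with Galois group (Z/1175Z)^*. By CRT, (Z/1175Z)^* ≅ (Z/25Z)^* × (Z/47Z)^*. Each prime-power unit group is (Z/25Z)^* ≅ Z/20Z; (Z/47Z)^* ≅ Z/46Z. Hence Gal(Q(zeta_1175)/Q) ≅ Z/20Z × Z/46Z.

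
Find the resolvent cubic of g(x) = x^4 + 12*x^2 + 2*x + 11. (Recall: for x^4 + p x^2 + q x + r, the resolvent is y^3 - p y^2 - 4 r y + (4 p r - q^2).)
h(y) = y^3 - 12*y^2 - 44*y + 524

Identify coefficients: p = 12, q = 2, r = 11.
Plug into h(y) = y^3 - p y^2 - 4 r y + (4 p r - q^2):
  h(y) = y^3 - (12) y^2 - 4*(11) y + (4*(12)*(11) - (2)^2)
       = y^3 + (-12) y^2 + (-44) y + (524).
Simplifying: h(y) = y^3 - 12*y^2 - 44*y + 524.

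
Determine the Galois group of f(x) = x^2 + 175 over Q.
Gal(K/Q) = Z/2Z (cyclic of order 2)

x^2 + 175 is irreducible over Q since -175 is not a rational square. The splitting field Q(sqrt(-175)) has degree 2 over Q, and its unique nontrivial automorphism is sqrt(-175) ↦ -sqrt(-175). Hence Gal(Q(sqrt(-175))/Q) = Z/2Z.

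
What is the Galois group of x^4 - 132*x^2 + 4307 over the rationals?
Gal(K/Q) = V_4 (Klein four-group, Z/2Z × Z/2Z)

f factors as (x^2 - 59)(x^2 - 73), so the splitting field is K = Q(sqrt(59), sqrt(73)). The elements 59, 73, 4307 are all non-squares in Q, so sqrt(59) and sqrt(73) generate independent quadratic extensions. Thus [K:Q] = 4 and Gal(K/Q) is generated by the two order-2 automorphisms sqrt(59) ↦ -sqrt(59) and sqrt(73) ↦ -sqrt(73), giving V_4.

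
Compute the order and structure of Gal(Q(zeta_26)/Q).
|Gal(Q(zeta_26)/Q)| = phi(26) = 12; group ≅ (Z/26Z)^* ≅ Z/12Z

The n-th cyclotomic polynomial Φ_26(x) is the minimal polynomial of zeta_26 over Q and has degree phi(26) = 12. So Q(zeta_26) is a degree-12 Galois extension with Galois group (Z/26Z)^*. By CRT, (Z/26Z)^* ≅ (Z/2Z)^* × (Z/13Z)^*. Each prime-power unit group is (Z/2Z)^* ≅ trivial group (order 1); (Z/13Z)^* ≅ Z/12Z. Hence Gal(Q(zeta_26)/Q) ≅ Z/12Z.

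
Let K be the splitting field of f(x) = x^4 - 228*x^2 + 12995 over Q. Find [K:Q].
[K:Q] = 4

f factors as (x^2 - 115)(x^2 - 113); the splitting field is K = Q(sqrt(115), sqrt(113)). Since 115, 113, and 12995 are all non-squares in Q, the three subfields Q(sqrt(115)), Q(sqrt(113)), Q(sqrt(12995)) are distinct degree-2 extensions, so [K:Q] = 4 (Klein four Galois group).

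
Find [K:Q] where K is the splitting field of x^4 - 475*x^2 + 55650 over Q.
[K:Q] = 4

f factors as (x^2 - 265)(x^2 - 210); the splitting field is K = Q(sqrt(265), sqrt(210)). Since 265, 210, and 55650 are all non-squares in Q, the three subfields Q(sqrt(265)), Q(sqrt(210)), Q(sqrt(55650)) are distinct degree-2 extensions, so [K:Q] = 4 (Klein four Galois group).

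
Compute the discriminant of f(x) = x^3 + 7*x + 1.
Δ = -1399

For a depressed cubic x^3 + p x + q the discriminant is Δ = -4 p^3 - 27 q^2 = -4*(7)^3 - 27*(1)^2 = -1372 - 27 = -1399.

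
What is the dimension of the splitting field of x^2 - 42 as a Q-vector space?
[K:Q] = 2

The polynomial x^2 - 42 is irreducible over Q since 42 is not a perfect square. Its splitting field is Q(sqrt(42)), which has degree 2 over Q.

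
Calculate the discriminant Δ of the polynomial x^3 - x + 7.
Δ = -1319

For a depressed cubic x^3 + p x + q the discriminant is Δ = -4 p^3 - 27 q^2 = -4*(-1)^3 - 27*(7)^2 = 4 - 1323 = -1319.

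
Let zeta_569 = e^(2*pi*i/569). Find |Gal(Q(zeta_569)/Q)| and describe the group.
|Gal(Q(zeta_569)/Q)| = phi(569) = 568; group ≅ (Z/569Z)^* ≅ Z/568Z

The n-th cyclotomic polynomial Φ_569(x) is the minimal polynomial of zeta_569 over Q and has degree phi(569) = 568. So Q(zeta_569) is a degree-568 Galois extension with Galois group (Z/569Z)^*. (Z/569Z)^* is cyclic since 569 is an odd prime power (or 4). Hence Gal(Q(zeta_569)/Q) ≅ Z/568Z.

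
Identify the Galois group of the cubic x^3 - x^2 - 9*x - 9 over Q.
Gal(K/Q) = S_3 (symmetric group of order 6)

Compute the discriminant of x^3 + (-1)*x^2 + (-9)*x + (-9): Δ = -684. Since Δ is not a rational square, the Galois group is not contained in A_3; it must be the full S_3 (irreducibility of the cubic rules out anything smaller).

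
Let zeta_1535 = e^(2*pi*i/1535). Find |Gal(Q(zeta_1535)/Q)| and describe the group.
|Gal(Q(zeta_1535)/Q)| = phi(1535) = 1224; group ≅ (Z/1535Z)^* ≅ Z/4Z × Z/306Z

The n-th cyclotomic polynomial Φ_1535(x) is the minimal polynomial of zeta_1535 over Q and has degree phi(1535) = 1224. So Q(zeta_1535) is a degree-1224 Galois extension with Galois group (Z/1535Z)^*. By CRT, (Z/1535Z)^* ≅ (Z/5Z)^* × (Z/307Z)^*. Each prime-power unit group is (Z/5Z)^* ≅ Z/4Z; (Z/307Z)^* ≅ Z/306Z. Hence Gal(Q(zeta_1535)/Q) ≅ Z/4Z × Z/306Z.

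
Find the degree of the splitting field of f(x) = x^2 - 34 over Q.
[K:Q] = 2

The polynomial x^2 - 34 is irreducible over Q since 34 is not a perfect square. Its splitting field is Q(sqrt(34)), which has degree 2 over Q.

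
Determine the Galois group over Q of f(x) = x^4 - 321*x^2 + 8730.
Gal(K/Q) = V_4 (Klein four-group, Z/2Z × Z/2Z)

f factors as (x^2 - 291)(x^2 - 30), so the splitting field is K = Q(sqrt(291), sqrt(30)). The elements 291, 30, 8730 are all non-squares in Q, so sqrt(291) and sqrt(30) generate independent quadratic extensions. Thus [K:Q] = 4 and Gal(K/Q) is generated by the two order-2 automorphisms sqrt(291) ↦ -sqrt(291) and sqrt(30) ↦ -sqrt(30), giving V_4.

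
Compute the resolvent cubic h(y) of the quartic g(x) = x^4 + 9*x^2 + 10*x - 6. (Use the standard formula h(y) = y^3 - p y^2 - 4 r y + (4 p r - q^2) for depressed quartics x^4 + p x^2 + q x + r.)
h(y) = y^3 - 9*y^2 + 24*y - 316

Identify coefficients: p = 9, q = 10, r = -6.
Plug into h(y) = y^3 - p y^2 - 4 r y + (4 p r - q^2):
  h(y) = y^3 - (9) y^2 - 4*(-6) y + (4*(9)*(-6) - (10)^2)
       = y^3 + (-9) y^2 + (24) y + (-316).
Simplifying: h(y) = y^3 - 9*y^2 + 24*y - 316.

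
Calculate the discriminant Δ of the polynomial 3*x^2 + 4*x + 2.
Δ = -8

For a quadratic a x^2 + b x + c the discriminant is Δ = b^2 - 4ac = (4)^2 - 4*(3)*(2) = 16 - (24) = -8.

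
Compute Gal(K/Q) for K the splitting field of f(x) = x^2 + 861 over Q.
Gal(K/Q) = Z/2Z (cyclic of order 2)

x^2 + 861 is irreducible over Q since -861 is not a rational square. The splitting field Q(sqrt(-861)) has degree 2 over Q, and its unique nontrivial automorphism is sqrt(-861) ↦ -sqrt(-861). Hence Gal(Q(sqrt(-861))/Q) = Z/2Z.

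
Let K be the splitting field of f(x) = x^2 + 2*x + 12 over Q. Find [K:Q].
[K:Q] = 2

The discriminant of x^2 + (2)*x + (12) is b^2 - 4c = 4 - (48) = -44. Since -44 is not a perfect square in Q, the polynomial is irreducible over Q. Its two roots generate a degree-2 extension, so [K:Q] = 2.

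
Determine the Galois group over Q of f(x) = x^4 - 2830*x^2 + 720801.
Gal(K/Q) = Z/2Z (cyclic of order 2)

f factors as (x^2 - 283)(x^2 - 2547), so the splitting field is K = Q(sqrt(283), sqrt(2547)). The squarefree part of 283 is 283 and the squarefree part of 2547 is also 283, so sqrt(283) and sqrt(2547) are both rational multiples of sqrt(283). Hence Q(sqrt(283)) = Q(sqrt(2547)) = Q(sqrt(283)), and the splitting field collapses to a single degree-2 extension with Galois group Z/2Z.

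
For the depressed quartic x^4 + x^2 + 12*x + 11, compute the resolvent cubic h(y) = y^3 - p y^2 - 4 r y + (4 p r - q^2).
h(y) = y^3 - y^2 - 44*y - 100

Identify coefficients: p = 1, q = 12, r = 11.
Plug into h(y) = y^3 - p y^2 - 4 r y + (4 p r - q^2):
  h(y) = y^3 - (1) y^2 - 4*(11) y + (4*(1)*(11) - (12)^2)
       = y^3 + (-1) y^2 + (-44) y + (-100).
Simplifying: h(y) = y^3 - y^2 - 44*y - 100.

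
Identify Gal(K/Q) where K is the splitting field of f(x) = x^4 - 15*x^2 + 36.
Gal(K/Q) = Z/2Z (cyclic of order 2)

f factors as (x^2 - 3)(x^2 - 12), so the splitting field is K = Q(sqrt(3), sqrt(12)). The squarefree part of 3 is 3 and the squarefree part of 12 is also 3, so sqrt(3) and sqrt(12) are both rational multiples of sqrt(3). Hence Q(sqrt(3)) = Q(sqrt(12)) = Q(sqrt(3)), and the splitting field collapses to a single degree-2 extension with Galois group Z/2Z.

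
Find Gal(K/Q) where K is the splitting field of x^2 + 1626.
Gal(K/Q) = Z/2Z (cyclic of order 2)

x^2 + 1626 is irreducible over Q since -1626 is not a rational square. The splitting field Q(sqrt(-1626)) has degree 2 over Q, and its unique nontrivial automorphism is sqrt(-1626) ↦ -sqrt(-1626). Hence Gal(Q(sqrt(-1626))/Q) = Z/2Z.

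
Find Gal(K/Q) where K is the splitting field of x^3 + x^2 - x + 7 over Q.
Gal(K/Q) = S_3 (symmetric group of order 6)

Compute the discriminant of x^3 + (1)*x^2 + (-1)*x + (7): Δ = -1472. Since Δ is not a rational square, the Galois group is not contained in A_3; it must be the full S_3 (irreducibility of the cubic rules out anything smaller).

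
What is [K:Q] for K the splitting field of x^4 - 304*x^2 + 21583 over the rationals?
[K:Q] = 4

f factors as (x^2 - 113)(x^2 - 191); the splitting field is K = Q(sqrt(113), sqrt(191)). Since 113, 191, and 21583 are all non-squares in Q, the three subfields Q(sqrt(113)), Q(sqrt(191)), Q(sqrt(21583)) are distinct degree-2 extensions, so [K:Q] = 4 (Klein four Galois group).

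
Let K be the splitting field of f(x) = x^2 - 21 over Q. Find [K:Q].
[K:Q] = 2

The polynomial x^2 - 21 is irreducible over Q since 21 is not a perfect square. Its splitting field is Q(sqrt(21)), which has degree 2 over Q.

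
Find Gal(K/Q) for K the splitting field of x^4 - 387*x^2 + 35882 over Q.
Gal(K/Q) = V_4 (Klein four-group, Z/2Z × Z/2Z)

f factors as (x^2 - 154)(x^2 - 233), so the splitting field is K = Q(sqrt(154), sqrt(233)). The elements 154, 233, 35882 are all non-squares in Q, so sqrt(154) and sqrt(233) generate independent quadratic extensions. Thus [K:Q] = 4 and Gal(K/Q) is generated by the two order-2 automorphisms sqrt(154) ↦ -sqrt(154) and sqrt(233) ↦ -sqrt(233), giving V_4.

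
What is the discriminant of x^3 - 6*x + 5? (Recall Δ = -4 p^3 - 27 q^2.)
Δ = 189

For a depressed cubic x^3 + p x + q the discriminant is Δ = -4 p^3 - 27 q^2 = -4*(-6)^3 - 27*(5)^2 = 864 - 675 = 189.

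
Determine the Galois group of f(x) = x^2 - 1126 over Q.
Gal(K/Q) = Z/2Z (cyclic of order 2)

x^2 - 1126 is irreducible over Q since 1126 is not a rational square. The splitting field Q(sqrt(1126)) has degree 2 over Q, and its unique nontrivial automorphism is sqrt(1126) ↦ -sqrt(1126). Hence Gal(Q(sqrt(1126))/Q) = Z/2Z.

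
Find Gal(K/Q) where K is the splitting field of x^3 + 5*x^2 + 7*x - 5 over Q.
Gal(K/Q) = S_3 (symmetric group of order 6)

Compute the discriminant of x^3 + (5)*x^2 + (7)*x + (-5): Δ = -1472. Since Δ is not a rational square, the Galois group is not contained in A_3; it must be the full S_3 (irreducibility of the cubic rules out anything smaller).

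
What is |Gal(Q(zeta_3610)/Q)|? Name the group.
|Gal(Q(zeta_3610)/Q)| = phi(3610) = 1368; group ≅ (Z/3610Z)^* ≅ Z/4Z × Z/342Z

The n-th cyclotomic polynomial Φ_3610(x) is the minimal polynomial of zeta_3610 over Q and has degree phi(3610) = 1368. So Q(zeta_3610) is a degree-1368 Galois extension with Galois group (Z/3610Z)^*. By CRT, (Z/3610Z)^* ≅ (Z/2Z)^* × (Z/5Z)^* × (Z/361Z)^*. Each prime-power unit group is (Z/2Z)^* ≅ trivial group (order 1); (Z/5Z)^* ≅ Z/4Z; (Z/361Z)^* ≅ Z/342Z. Hence Gal(Q(zeta_3610)/Q) ≅ Z/4Z × Z/342Z.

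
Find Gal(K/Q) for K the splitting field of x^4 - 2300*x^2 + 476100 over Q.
Gal(K/Q) = Z/2Z (cyclic of order 2)

f factors as (x^2 - 2070)(x^2 - 230), so the splitting field is K = Q(sqrt(2070), sqrt(230)). The squarefree part of 2070 is 230 and the squarefree part of 230 is also 230, so sqrt(2070) and sqrt(230) are both rational multiples of sqrt(230). Hence Q(sqrt(2070)) = Q(sqrt(230)) = Q(sqrt(230)), and the splitting field collapses to a single degree-2 extension with Galois group Z/2Z.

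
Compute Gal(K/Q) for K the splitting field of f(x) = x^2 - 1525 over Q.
Gal(K/Q) = Z/2Z (cyclic of order 2)

x^2 - 1525 is irreducible over Q since 1525 is not a rational square. The splitting field Q(sqrt(1525)) has degree 2 over Q, and its unique nontrivial automorphism is sqrt(1525) ↦ -sqrt(1525). Hence Gal(Q(sqrt(1525))/Q) = Z/2Z.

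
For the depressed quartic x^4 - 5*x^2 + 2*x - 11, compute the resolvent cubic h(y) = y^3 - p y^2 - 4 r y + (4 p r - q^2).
h(y) = y^3 + 5*y^2 + 44*y + 216

Identify coefficients: p = -5, q = 2, r = -11.
Plug into h(y) = y^3 - p y^2 - 4 r y + (4 p r - q^2):
  h(y) = y^3 - (-5) y^2 - 4*(-11) y + (4*(-5)*(-11) - (2)^2)
       = y^3 + (5) y^2 + (44) y + (216).
Simplifying: h(y) = y^3 + 5*y^2 + 44*y + 216.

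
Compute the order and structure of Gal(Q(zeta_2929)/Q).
|Gal(Q(zeta_2929)/Q)| = phi(2929) = 2800; group ≅ (Z/2929Z)^* ≅ Z/28Z × Z/100Z

The n-th cyclotomic polynomial Φ_2929(x) is the minimal polynomial of zeta_2929 over Q and has degree phi(2929) = 2800. So Q(zeta_2929) is a degree-2800 Galois extension with Galois group (Z/2929Z)^*. By CRT, (Z/2929Z)^* ≅ (Z/29Z)^* × (Z/101Z)^*. Each prime-power unit group is (Z/29Z)^* ≅ Z/28Z; (Z/101Z)^* ≅ Z/100Z. Hence Gal(Q(zeta_2929)/Q) ≅ Z/28Z × Z/100Z.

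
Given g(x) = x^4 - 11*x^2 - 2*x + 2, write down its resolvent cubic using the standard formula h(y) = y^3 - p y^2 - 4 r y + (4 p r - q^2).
h(y) = y^3 + 11*y^2 - 8*y - 92

Identify coefficients: p = -11, q = -2, r = 2.
Plug into h(y) = y^3 - p y^2 - 4 r y + (4 p r - q^2):
  h(y) = y^3 - (-11) y^2 - 4*(2) y + (4*(-11)*(2) - (-2)^2)
       = y^3 + (11) y^2 + (-8) y + (-92).
Simplifying: h(y) = y^3 + 11*y^2 - 8*y - 92.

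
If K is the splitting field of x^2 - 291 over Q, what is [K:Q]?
[K:Q] = 2

The polynomial x^2 - 291 is irreducible over Q since 291 is not a perfect square. Its splitting field is Q(sqrt(291)), which has degree 2 over Q.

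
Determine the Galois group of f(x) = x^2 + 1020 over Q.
Gal(K/Q) = Z/2Z (cyclic of order 2)

x^2 + 1020 is irreducible over Q since -1020 is not a rational square. The splitting field Q(sqrt(-1020)) has degree 2 over Q, and its unique nontrivial automorphism is sqrt(-1020) ↦ -sqrt(-1020). Hence Gal(Q(sqrt(-1020))/Q) = Z/2Z.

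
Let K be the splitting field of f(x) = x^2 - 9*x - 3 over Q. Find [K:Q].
[K:Q] = 2

The discriminant of x^2 + (-9)*x + (-3) is b^2 - 4c = 81 - (-12) = 93. Since 93 is not a perfect square in Q, the polynomial is irreducible over Q. Its two roots generate a degree-2 extension, so [K:Q] = 2.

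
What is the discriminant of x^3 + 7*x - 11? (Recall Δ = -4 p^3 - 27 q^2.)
Δ = -4639

For a depressed cubic x^3 + p x + q the discriminant is Δ = -4 p^3 - 27 q^2 = -4*(7)^3 - 27*(-11)^2 = -1372 - 3267 = -4639.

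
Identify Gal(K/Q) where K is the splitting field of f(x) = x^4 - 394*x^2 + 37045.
Gal(K/Q) = V_4 (Klein four-group, Z/2Z × Z/2Z)

f factors as (x^2 - 239)(x^2 - 155), so the splitting field is K = Q(sqrt(239), sqrt(155)). The elements 239, 155, 37045 are all non-squares in Q, so sqrt(239) and sqrt(155) generate independent quadratic extensions. Thus [K:Q] = 4 and Gal(K/Q) is generated by the two order-2 automorphisms sqrt(239) ↦ -sqrt(239) and sqrt(155) ↦ -sqrt(155), giving V_4.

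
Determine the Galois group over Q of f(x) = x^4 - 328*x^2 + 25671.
Gal(K/Q) = V_4 (Klein four-group, Z/2Z × Z/2Z)

f factors as (x^2 - 199)(x^2 - 129), so the splitting field is K = Q(sqrt(199), sqrt(129)). The elements 199, 129, 25671 are all non-squares in Q, so sqrt(199) and sqrt(129) generate independent quadratic extensions. Thus [K:Q] = 4 and Gal(K/Q) is generated by the two order-2 automorphisms sqrt(199) ↦ -sqrt(199) and sqrt(129) ↦ -sqrt(129), giving V_4.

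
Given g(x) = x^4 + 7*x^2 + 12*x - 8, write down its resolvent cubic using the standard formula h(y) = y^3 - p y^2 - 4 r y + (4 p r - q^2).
h(y) = y^3 - 7*y^2 + 32*y - 368

Identify coefficients: p = 7, q = 12, r = -8.
Plug into h(y) = y^3 - p y^2 - 4 r y + (4 p r - q^2):
  h(y) = y^3 - (7) y^2 - 4*(-8) y + (4*(7)*(-8) - (12)^2)
       = y^3 + (-7) y^2 + (32) y + (-368).
Simplifying: h(y) = y^3 - 7*y^2 + 32*y - 368.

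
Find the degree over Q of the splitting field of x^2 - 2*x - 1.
[K:Q] = 2

The discriminant of x^2 + (-2)*x + (-1) is b^2 - 4c = 4 - (-4) = 8. Since 8 is not a perfect square in Q, the polynomial is irreducible over Q. Its two roots generate a degree-2 extension, so [K:Q] = 2.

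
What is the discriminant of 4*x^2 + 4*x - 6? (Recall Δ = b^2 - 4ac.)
Δ = 112

For a quadratic a x^2 + b x + c the discriminant is Δ = b^2 - 4ac = (4)^2 - 4*(4)*(-6) = 16 - (-96) = 112.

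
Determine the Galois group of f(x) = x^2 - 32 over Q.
Gal(K/Q) = Z/2Z (cyclic of order 2)

x^2 - 32 is irreducible over Q since 32 is not a rational square. The splitting field Q(sqrt(32)) has degree 2 over Q, and its unique nontrivial automorphism is sqrt(32) ↦ -sqrt(32). Hence Gal(Q(sqrt(32))/Q) = Z/2Z.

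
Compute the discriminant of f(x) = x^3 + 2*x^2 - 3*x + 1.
Δ = -23

For x^3 + a x^2 + b x + c the discriminant is Δ = 18 a b c - 4 a^3 c + a^2 b^2 - 4 b^3 - 27 c^2.
Plug a = 2, b = -3, c = 1:
  18*(2)*(-3)*(1) - 4*(2)^3*(1) + (2)^2*(-3)^2 - 4*(-3)^3 - 27*(1)^2
  = -108 + (-32) + 36 + (108) + (-27)
  = -23.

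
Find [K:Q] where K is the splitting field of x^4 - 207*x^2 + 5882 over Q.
[K:Q] = 4

f factors as (x^2 - 34)(x^2 - 173); the splitting field is K = Q(sqrt(34), sqrt(173)). Since 34, 173, and 5882 are all non-squares in Q, the three subfields Q(sqrt(34)), Q(sqrt(173)), Q(sqrt(5882)) are distinct degree-2 extensions, so [K:Q] = 4 (Klein four Galois group).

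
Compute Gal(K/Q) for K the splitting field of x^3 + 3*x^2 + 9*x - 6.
Gal(K/Q) = S_3 (symmetric group of order 6)

Compute the discriminant of x^3 + (3)*x^2 + (9)*x + (-6): Δ = -5427. Since Δ is not a rational square, the Galois group is not contained in A_3; it must be the full S_3 (irreducibility of the cubic rules out anything smaller).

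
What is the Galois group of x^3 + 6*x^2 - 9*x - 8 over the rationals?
Gal(K/Q) = S_3 (symmetric group of order 6)

Compute the discriminant of x^3 + (6)*x^2 + (-9)*x + (-8): Δ = 18792. Since Δ is not a rational square, the Galois group is not contained in A_3; it must be the full S_3 (irreducibility of the cubic rules out anything smaller).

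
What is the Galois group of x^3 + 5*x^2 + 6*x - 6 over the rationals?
Gal(K/Q) = S_3 (symmetric group of order 6)

Compute the discriminant of x^3 + (5)*x^2 + (6)*x + (-6): Δ = -1176. Since Δ is not a rational square, the Galois group is not contained in A_3; it must be the full S_3 (irreducibility of the cubic rules out anything smaller).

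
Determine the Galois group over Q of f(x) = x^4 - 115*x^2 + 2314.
Gal(K/Q) = V_4 (Klein four-group, Z/2Z × Z/2Z)

f factors as (x^2 - 89)(x^2 - 26), so the splitting field is K = Q(sqrt(89), sqrt(26)). The elements 89, 26, 2314 are all non-squares in Q, so sqrt(89) and sqrt(26) generate independent quadratic extensions. Thus [K:Q] = 4 and Gal(K/Q) is generated by the two order-2 automorphisms sqrt(89) ↦ -sqrt(89) and sqrt(26) ↦ -sqrt(26), giving V_4.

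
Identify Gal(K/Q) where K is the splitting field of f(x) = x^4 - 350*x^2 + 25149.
Gal(K/Q) = V_4 (Klein four-group, Z/2Z × Z/2Z)

f factors as (x^2 - 101)(x^2 - 249), so the splitting field is K = Q(sqrt(101), sqrt(249)). The elements 101, 249, 25149 are all non-squares in Q, so sqrt(101) and sqrt(249) generate independent quadratic extensions. Thus [K:Q] = 4 and Gal(K/Q) is generated by the two order-2 automorphisms sqrt(101) ↦ -sqrt(101) and sqrt(249) ↦ -sqrt(249), giving V_4.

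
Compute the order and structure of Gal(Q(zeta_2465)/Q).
|Gal(Q(zeta_2465)/Q)| = phi(2465) = 1792; group ≅ (Z/2465Z)^* ≅ Z/4Z × Z/16Z × Z/28Z

The n-th cyclotomic polynomial Φ_2465(x) is the minimal polynomial of zeta_2465 over Q and has degree phi(2465) = 1792. So Q(zeta_2465) is a degree-1792 Galois extension with Galois group (Z/2465Z)^*. By CRT, (Z/2465Z)^* ≅ (Z/5Z)^* × (Z/17Z)^* × (Z/29Z)^*. Each prime-power unit group is (Z/5Z)^* ≅ Z/4Z; (Z/17Z)^* ≅ Z/16Z; (Z/29Z)^* ≅ Z/28Z. Hence Gal(Q(zeta_2465)/Q) ≅ Z/4Z × Z/16Z × Z/28Z.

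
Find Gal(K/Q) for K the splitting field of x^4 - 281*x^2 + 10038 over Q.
Gal(K/Q) = V_4 (Klein four-group, Z/2Z × Z/2Z)

f factors as (x^2 - 239)(x^2 - 42), so the splitting field is K = Q(sqrt(239), sqrt(42)). The elements 239, 42, 10038 are all non-squares in Q, so sqrt(239) and sqrt(42) generate independent quadratic extensions. Thus [K:Q] = 4 and Gal(K/Q) is generated by the two order-2 automorphisms sqrt(239) ↦ -sqrt(239) and sqrt(42) ↦ -sqrt(42), giving V_4.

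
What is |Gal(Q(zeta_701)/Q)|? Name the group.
|Gal(Q(zeta_701)/Q)| = phi(701) = 700; group ≅ (Z/701Z)^* ≅ Z/700Z

The n-th cyclotomic polynomial Φ_701(x) is the minimal polynomial of zeta_701 over Q and has degree phi(701) = 700. So Q(zeta_701) is a degree-700 Galois extension with Galois group (Z/701Z)^*. (Z/701Z)^* is cyclic since 701 is an odd prime power (or 4). Hence Gal(Q(zeta_701)/Q) ≅ Z/700Z.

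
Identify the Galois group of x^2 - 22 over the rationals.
Gal(K/Q) = Z/2Z (cyclic of order 2)

x^2 - 22 is irreducible over Q since 22 is not a rational square. The splitting field Q(sqrt(22)) has degree 2 over Q, and its unique nontrivial automorphism is sqrt(22) ↦ -sqrt(22). Hence Gal(Q(sqrt(22))/Q) = Z/2Z.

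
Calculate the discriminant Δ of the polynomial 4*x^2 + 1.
Δ = -16

For a quadratic a x^2 + b x + c the discriminant is Δ = b^2 - 4ac = (0)^2 - 4*(4)*(1) = 0 - (16) = -16.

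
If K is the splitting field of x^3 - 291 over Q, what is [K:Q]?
[K:Q] = 6

x^3 - 291 has one real root r = 291^(1/3) and two complex roots r*zeta_3, r*zeta_3^2 where zeta_3 = e^(2*pi*i/3). The splitting field is Q(r, zeta_3). [Q(r):Q] = 3 and [Q(zeta_3):Q] = 2 with gcd = 1, so [Q(r, zeta_3):Q] = 3 * 2 = 6.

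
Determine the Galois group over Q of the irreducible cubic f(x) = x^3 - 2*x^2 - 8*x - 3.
Gal(K/Q) = S_3 (symmetric group of order 6)

Compute the discriminant of x^3 + (-2)*x^2 + (-8)*x + (-3): Δ = 1101. Since Δ is not a rational square, the Galois group is not contained in A_3; it must be the full S_3 (irreducibility of the cubic rules out anything smaller).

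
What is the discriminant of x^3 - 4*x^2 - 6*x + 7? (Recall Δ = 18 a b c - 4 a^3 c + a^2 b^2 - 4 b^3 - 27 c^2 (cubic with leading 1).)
Δ = 4933

For x^3 + a x^2 + b x + c the discriminant is Δ = 18 a b c - 4 a^3 c + a^2 b^2 - 4 b^3 - 27 c^2.
Plug a = -4, b = -6, c = 7:
  18*(-4)*(-6)*(7) - 4*(-4)^3*(7) + (-4)^2*(-6)^2 - 4*(-6)^3 - 27*(7)^2
  = 3024 + (1792) + 576 + (864) + (-1323)
  = 4933.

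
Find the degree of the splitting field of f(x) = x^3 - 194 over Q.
[K:Q] = 6

x^3 - 194 has one real root r = 194^(1/3) and two complex roots r*zeta_3, r*zeta_3^2 where zeta_3 = e^(2*pi*i/3). The splitting field is Q(r, zeta_3). [Q(r):Q] = 3 and [Q(zeta_3):Q] = 2 with gcd = 1, so [Q(r, zeta_3):Q] = 3 * 2 = 6.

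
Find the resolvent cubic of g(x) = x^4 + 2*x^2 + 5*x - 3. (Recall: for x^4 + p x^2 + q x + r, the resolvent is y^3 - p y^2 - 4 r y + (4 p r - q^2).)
h(y) = y^3 - 2*y^2 + 12*y - 49

Identify coefficients: p = 2, q = 5, r = -3.
Plug into h(y) = y^3 - p y^2 - 4 r y + (4 p r - q^2):
  h(y) = y^3 - (2) y^2 - 4*(-3) y + (4*(2)*(-3) - (5)^2)
       = y^3 + (-2) y^2 + (12) y + (-49).
Simplifying: h(y) = y^3 - 2*y^2 + 12*y - 49.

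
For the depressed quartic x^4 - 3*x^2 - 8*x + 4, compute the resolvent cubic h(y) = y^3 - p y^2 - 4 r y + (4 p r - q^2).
h(y) = y^3 + 3*y^2 - 16*y - 112

Identify coefficients: p = -3, q = -8, r = 4.
Plug into h(y) = y^3 - p y^2 - 4 r y + (4 p r - q^2):
  h(y) = y^3 - (-3) y^2 - 4*(4) y + (4*(-3)*(4) - (-8)^2)
       = y^3 + (3) y^2 + (-16) y + (-112).
Simplifying: h(y) = y^3 + 3*y^2 - 16*y - 112.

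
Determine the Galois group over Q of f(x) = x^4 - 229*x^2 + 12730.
Gal(K/Q) = V_4 (Klein four-group, Z/2Z × Z/2Z)

f factors as (x^2 - 95)(x^2 - 134), so the splitting field is K = Q(sqrt(95), sqrt(134)). The elements 95, 134, 12730 are all non-squares in Q, so sqrt(95) and sqrt(134) generate independent quadratic extensions. Thus [K:Q] = 4 and Gal(K/Q) is generated by the two order-2 automorphisms sqrt(95) ↦ -sqrt(95) and sqrt(134) ↦ -sqrt(134), giving V_4.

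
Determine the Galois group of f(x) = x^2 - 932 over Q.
Gal(K/Q) = Z/2Z (cyclic of order 2)

x^2 - 932 is irreducible over Q since 932 is not a rational square. The splitting field Q(sqrt(932)) has degree 2 over Q, and its unique nontrivial automorphism is sqrt(932) ↦ -sqrt(932). Hence Gal(Q(sqrt(932))/Q) = Z/2Z.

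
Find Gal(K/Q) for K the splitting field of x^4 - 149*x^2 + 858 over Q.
Gal(K/Q) = V_4 (Klein four-group, Z/2Z × Z/2Z)

f factors as (x^2 - 6)(x^2 - 143), so the splitting field is K = Q(sqrt(6), sqrt(143)). The elements 6, 143, 858 are all non-squares in Q, so sqrt(6) and sqrt(143) generate independent quadratic extensions. Thus [K:Q] = 4 and Gal(K/Q) is generated by the two order-2 automorphisms sqrt(6) ↦ -sqrt(6) and sqrt(143) ↦ -sqrt(143), giving V_4.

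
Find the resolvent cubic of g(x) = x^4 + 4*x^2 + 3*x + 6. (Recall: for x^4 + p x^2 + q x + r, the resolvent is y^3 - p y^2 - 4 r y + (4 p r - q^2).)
h(y) = y^3 - 4*y^2 - 24*y + 87

Identify coefficients: p = 4, q = 3, r = 6.
Plug into h(y) = y^3 - p y^2 - 4 r y + (4 p r - q^2):
  h(y) = y^3 - (4) y^2 - 4*(6) y + (4*(4)*(6) - (3)^2)
       = y^3 + (-4) y^2 + (-24) y + (87).
Simplifying: h(y) = y^3 - 4*y^2 - 24*y + 87.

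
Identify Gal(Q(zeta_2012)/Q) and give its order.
|Gal(Q(zeta_2012)/Q)| = phi(2012) = 1004; group ≅ (Z/2012Z)^* ≅ Z/2Z × Z/502Z

The n-th cyclotomic polynomial Φ_2012(x) is the minimal polynomial of zeta_2012 over Q and has degree phi(2012) = 1004. So Q(zeta_2012) is a degree-1004 Galois extension with Galois group (Z/2012Z)^*. By CRT, (Z/2012Z)^* ≅ (Z/4Z)^* × (Z/503Z)^*. Each prime-power unit group is (Z/4Z)^* ≅ Z/2Z; (Z/503Z)^* ≅ Z/502Z. Hence Gal(Q(zeta_2012)/Q) ≅ Z/2Z × Z/502Z.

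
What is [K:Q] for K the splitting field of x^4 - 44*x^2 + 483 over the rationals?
[K:Q] = 4

f factors as (x^2 - 21)(x^2 - 23); the splitting field is K = Q(sqrt(21), sqrt(23)). Since 21, 23, and 483 are all non-squares in Q, the three subfields Q(sqrt(21)), Q(sqrt(23)), Q(sqrt(483)) are distinct degree-2 extensions, so [K:Q] = 4 (Klein four Galois group).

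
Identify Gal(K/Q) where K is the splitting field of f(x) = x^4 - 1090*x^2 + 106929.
Gal(K/Q) = Z/2Z (cyclic of order 2)

f factors as (x^2 - 109)(x^2 - 981), so the splitting field is K = Q(sqrt(109), sqrt(981)). The squarefree part of 109 is 109 and the squarefree part of 981 is also 109, so sqrt(109) and sqrt(981) are both rational multiples of sqrt(109). Hence Q(sqrt(109)) = Q(sqrt(981)) = Q(sqrt(109)), and the splitting field collapses to a single degree-2 extension with Galois group Z/2Z.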